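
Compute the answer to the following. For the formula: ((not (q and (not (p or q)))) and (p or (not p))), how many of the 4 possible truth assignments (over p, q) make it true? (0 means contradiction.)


Check all 4 assignments:
p=0, q=0: 1
p=0, q=1: 1
p=1, q=0: 1
p=1, q=1: 1
Count of True = 4

4


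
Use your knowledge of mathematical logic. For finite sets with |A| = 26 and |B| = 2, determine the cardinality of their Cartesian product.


The Cartesian product A x B contains all ordered pairs (a, b).
|A x B| = |A| * |B| = 26 * 2 = 52

52


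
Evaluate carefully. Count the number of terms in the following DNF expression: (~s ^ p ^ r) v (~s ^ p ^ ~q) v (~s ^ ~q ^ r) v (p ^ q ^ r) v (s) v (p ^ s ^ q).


A DNF formula is a disjunction of terms (conjunctions).
Terms are separated by v.
Counting the disjuncts: 6 terms.

6


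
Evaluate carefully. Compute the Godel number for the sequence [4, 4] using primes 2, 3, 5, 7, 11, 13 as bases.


Encode each element as an exponent of the corresponding prime:
  2^4 = 16
  3^4 = 81
Product = 16 * 81 = 1296

1296


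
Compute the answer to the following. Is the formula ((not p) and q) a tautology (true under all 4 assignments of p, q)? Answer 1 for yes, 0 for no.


Check all 4 assignments:
p=0, q=0: 0
p=0, q=1: 1
p=1, q=0: 0
p=1, q=1: 0
Satisfying count = 1/4.
Tautology iff count = 4: no.

0


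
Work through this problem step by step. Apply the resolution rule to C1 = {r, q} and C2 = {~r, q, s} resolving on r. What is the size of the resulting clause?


Remove r from C1 and ~r from C2.
C1 remainder: {q}
C2 remainder: {q, s}
Union (resolvent): {q, s}
Resolvent has 2 literal(s).

2


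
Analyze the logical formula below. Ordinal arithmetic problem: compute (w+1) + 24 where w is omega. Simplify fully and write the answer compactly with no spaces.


Compute (w+1) + 24.
Ordinal + is associative but NOT commutative; for finite n>0, n + w = w but w + n stays w+n.
By associativity: (w+1) + 24 = w + (1+24) = w+25.
Result = w+25

w+25


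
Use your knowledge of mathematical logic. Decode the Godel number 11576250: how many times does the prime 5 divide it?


Factorize 11576250 by dividing by 5 repeatedly.
Division steps: 5 divides 11576250 exactly 4 time(s).
Exponent of 5 = 4

4


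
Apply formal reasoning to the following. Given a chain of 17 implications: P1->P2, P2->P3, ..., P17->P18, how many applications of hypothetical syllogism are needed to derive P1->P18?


With 17 implications in a chain connecting 18 propositions:
P1->P2, P2->P3, ..., P17->P18
Steps needed = (number of implications) - 1 = 17 - 1 = 16

16


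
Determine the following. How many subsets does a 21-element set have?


The power set of a set with n elements has 2^n elements.
|P(S)| = 2^21 = 2097152

2097152


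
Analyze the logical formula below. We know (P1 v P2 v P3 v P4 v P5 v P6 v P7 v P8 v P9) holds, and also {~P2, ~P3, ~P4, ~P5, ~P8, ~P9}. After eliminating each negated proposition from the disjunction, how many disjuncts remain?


Original disjuncts (9): P1, P2, P3, P4, P5, P6, P7, P8, P9
Negated (eliminate): ~P2, ~P3, ~P4, ~P5, ~P8, ~P9
Remaining disjuncts: P1, P6, P7
Count = 9 - 6 = 3

3


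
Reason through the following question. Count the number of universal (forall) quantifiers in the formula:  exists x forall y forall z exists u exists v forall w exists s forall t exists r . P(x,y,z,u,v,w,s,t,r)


Quantifier prefix: exists x forall y forall z exists u exists v forall w exists s forall t exists r
Mark each quantifier type:
  E U U E E U E U E
Universal count = 4, Existential count = 5
Asked for universal (forall) quantifiers: 4

4


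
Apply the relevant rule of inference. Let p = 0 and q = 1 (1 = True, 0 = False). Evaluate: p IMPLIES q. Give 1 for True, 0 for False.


p = 0, q = 1
Operation: p IMPLIES q
Evaluate: 0 IMPLIES 1 = 1

1


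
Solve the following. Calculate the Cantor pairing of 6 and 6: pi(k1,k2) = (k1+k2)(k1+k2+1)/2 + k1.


k1 + k2 = 12
(k1+k2)(k1+k2+1)/2 = 12 * 13 / 2 = 78
pi = 78 + 6 = 84

84


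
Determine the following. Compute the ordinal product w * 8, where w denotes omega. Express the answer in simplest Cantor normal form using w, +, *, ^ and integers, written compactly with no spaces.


Compute w * 8.
Ordinal * is associative and left-distributive over +, but NOT commutative; for finite n>1, n*w = w but w*n stays w*n.
w * 8 means 8 copies of w concatenated: w*8.
Result = w*8

w*8


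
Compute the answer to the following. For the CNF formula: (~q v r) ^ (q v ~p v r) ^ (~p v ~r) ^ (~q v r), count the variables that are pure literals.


Check each variable for pure literal status:
p: pure negative
q: mixed (not pure)
r: mixed (not pure)
Pure literal count = 1

1


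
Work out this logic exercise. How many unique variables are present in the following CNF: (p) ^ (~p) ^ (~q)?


Identify each variable that appears in the formula.
Variables found: p, q
Count = 2

2


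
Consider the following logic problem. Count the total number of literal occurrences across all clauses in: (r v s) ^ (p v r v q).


Counting literals in each clause:
Clause 1: 2 literal(s)
Clause 2: 3 literal(s)
Total = 5

5


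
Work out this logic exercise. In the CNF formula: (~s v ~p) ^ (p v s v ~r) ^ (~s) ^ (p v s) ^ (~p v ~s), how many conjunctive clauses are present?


A CNF formula is a conjunction of clauses.
Clauses are separated by ^.
Counting the conjuncts: 5 clauses.

5


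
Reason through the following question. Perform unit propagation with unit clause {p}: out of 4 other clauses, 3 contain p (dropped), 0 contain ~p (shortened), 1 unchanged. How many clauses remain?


Satisfied (removed): 3
Shortened (remain): 0
Unchanged (remain): 1
Remaining = 0 + 1 = 1

1


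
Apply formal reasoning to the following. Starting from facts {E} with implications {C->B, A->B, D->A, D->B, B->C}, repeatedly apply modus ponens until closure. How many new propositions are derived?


Initial facts: {E}
Apply modus ponens to closure:
  (no implication fires)
Final known: {E}
New propositions: {(none)}
Count = 0

0


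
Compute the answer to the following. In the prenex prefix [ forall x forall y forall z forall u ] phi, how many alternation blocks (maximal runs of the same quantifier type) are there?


Quantifier-type sequence: A A A A  (A=forall, E=exists)
Group into maximal same-type runs:
  Ax4
Number of blocks = 1

1


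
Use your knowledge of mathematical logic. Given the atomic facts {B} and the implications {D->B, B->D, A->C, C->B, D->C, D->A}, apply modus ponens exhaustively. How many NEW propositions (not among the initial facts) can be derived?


Initial facts: {B}
Apply modus ponens to closure:
  B and B->D  =>  D
  D and D->C  =>  C
  D and D->A  =>  A
Final known: {A, B, C, D}
New propositions: {A, C, D}
Count = 3

3


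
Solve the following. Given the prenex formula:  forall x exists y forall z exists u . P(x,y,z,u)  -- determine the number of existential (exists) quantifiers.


Quantifier prefix: forall x exists y forall z exists u
Mark each quantifier type:
  U E U E
Universal count = 2, Existential count = 2
Asked for existential (exists) quantifiers: 2

2


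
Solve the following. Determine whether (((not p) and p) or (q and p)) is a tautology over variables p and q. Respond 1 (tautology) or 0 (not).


Check all 4 assignments:
p=0, q=0: 0
p=0, q=1: 0
p=1, q=0: 0
p=1, q=1: 1
Satisfying count = 1/4.
Tautology iff count = 4: no.

0


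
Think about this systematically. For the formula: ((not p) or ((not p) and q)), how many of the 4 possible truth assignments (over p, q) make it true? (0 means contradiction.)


Check all 4 assignments:
p=0, q=0: 1
p=0, q=1: 1
p=1, q=0: 0
p=1, q=1: 0
Count of True = 2

2


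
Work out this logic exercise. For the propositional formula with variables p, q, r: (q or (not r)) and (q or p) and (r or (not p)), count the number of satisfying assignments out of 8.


Evaluate all 8 assignments for p, q, r:
p=0, q=0, r=0: 0
p=0, q=0, r=1: 0
p=0, q=1, r=0: 1
p=0, q=1, r=1: 1
p=1, q=0, r=0: 0
p=1, q=0, r=1: 0
p=1, q=1, r=0: 0
p=1, q=1, r=1: 1
Satisfying count = 3

3


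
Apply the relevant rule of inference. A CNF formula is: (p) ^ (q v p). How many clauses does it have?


A CNF formula is a conjunction of clauses.
Clauses are separated by ^.
Counting the conjuncts: 2 clauses.

2


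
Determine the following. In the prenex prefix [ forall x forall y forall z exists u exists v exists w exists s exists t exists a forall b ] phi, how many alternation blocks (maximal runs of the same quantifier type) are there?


Quantifier-type sequence: A A A E E E E E E A  (A=forall, E=exists)
Group into maximal same-type runs:
  Ax3 | Ex6 | Ax1
Number of blocks = 3

3


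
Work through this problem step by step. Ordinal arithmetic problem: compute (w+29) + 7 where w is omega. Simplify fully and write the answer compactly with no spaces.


Compute (w+29) + 7.
Ordinal + is associative but NOT commutative; for finite n>0, n + w = w but w + n stays w+n.
By associativity: (w+29) + 7 = w + (29+7) = w+36.
Result = w+36

w+36


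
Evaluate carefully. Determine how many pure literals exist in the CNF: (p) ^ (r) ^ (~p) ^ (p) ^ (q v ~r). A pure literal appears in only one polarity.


Check each variable for pure literal status:
p: mixed (not pure)
q: pure positive
r: mixed (not pure)
Pure literal count = 1

1


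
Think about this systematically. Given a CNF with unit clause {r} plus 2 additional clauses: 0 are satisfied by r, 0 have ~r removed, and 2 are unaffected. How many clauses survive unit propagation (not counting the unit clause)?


Satisfied (removed): 0
Shortened (remain): 0
Unchanged (remain): 2
Remaining = 0 + 2 = 2

2


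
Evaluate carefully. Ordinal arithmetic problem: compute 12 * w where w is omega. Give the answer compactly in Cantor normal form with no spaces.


Compute 12 * w.
Ordinal * is associative and left-distributive over +, but NOT commutative; for finite n>1, n*w = w but w*n stays w*n.
For finite n>0, n * w = sup{n*k : k<w} = w. So 12 * w = w.
Result = w

w


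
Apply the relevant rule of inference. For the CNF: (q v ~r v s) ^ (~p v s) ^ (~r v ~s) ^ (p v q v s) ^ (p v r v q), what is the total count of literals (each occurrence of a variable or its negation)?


Counting literals in each clause:
Clause 1: 3 literal(s)
Clause 2: 2 literal(s)
Clause 3: 2 literal(s)
Clause 4: 3 literal(s)
Clause 5: 3 literal(s)
Total = 13

13


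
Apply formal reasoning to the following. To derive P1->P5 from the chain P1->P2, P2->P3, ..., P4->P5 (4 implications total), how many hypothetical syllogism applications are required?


With 4 implications in a chain connecting 5 propositions:
P1->P2, P2->P3, ..., P4->P5
Steps needed = (number of implications) - 1 = 4 - 1 = 3

3


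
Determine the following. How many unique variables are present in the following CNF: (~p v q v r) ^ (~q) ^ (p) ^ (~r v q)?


Identify each variable that appears in the formula.
Variables found: p, q, r
Count = 3

3


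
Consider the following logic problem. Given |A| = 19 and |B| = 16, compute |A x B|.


The Cartesian product A x B contains all ordered pairs (a, b).
|A x B| = |A| * |B| = 19 * 16 = 304

304


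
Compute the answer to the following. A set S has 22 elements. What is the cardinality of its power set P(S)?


The power set of a set with n elements has 2^n elements.
|P(S)| = 2^22 = 4194304

4194304


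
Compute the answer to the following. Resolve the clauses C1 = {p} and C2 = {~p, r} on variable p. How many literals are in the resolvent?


Remove p from C1 and ~p from C2.
C1 remainder: {}
C2 remainder: {r}
Union (resolvent): {r}
Resolvent has 1 literal(s).

1


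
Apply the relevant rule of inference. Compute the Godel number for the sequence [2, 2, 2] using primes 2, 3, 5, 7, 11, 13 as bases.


Encode each element as an exponent of the corresponding prime:
  2^2 = 4
  3^2 = 9
  5^2 = 25
Product = 4 * 9 * 25 = 900

900


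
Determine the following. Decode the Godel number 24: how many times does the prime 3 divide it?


Factorize 24 by dividing by 3 repeatedly.
Division steps: 3 divides 24 exactly 1 time(s).
Exponent of 3 = 1

1


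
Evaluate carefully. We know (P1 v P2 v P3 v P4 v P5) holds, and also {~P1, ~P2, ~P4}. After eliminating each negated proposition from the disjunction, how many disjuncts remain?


Original disjuncts (5): P1, P2, P3, P4, P5
Negated (eliminate): ~P1, ~P2, ~P4
Remaining disjuncts: P3, P5
Count = 5 - 3 = 2

2


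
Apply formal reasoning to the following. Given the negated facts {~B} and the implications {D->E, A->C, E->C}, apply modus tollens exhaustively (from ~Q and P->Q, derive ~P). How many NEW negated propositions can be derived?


Initial negated facts: {~B}
Apply modus tollens to closure:
  (no implication fires)
Final negated: {~B}
New negations: {(none)}
Count = 0

0


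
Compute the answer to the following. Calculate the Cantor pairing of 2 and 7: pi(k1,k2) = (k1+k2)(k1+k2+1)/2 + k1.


k1 + k2 = 9
(k1+k2)(k1+k2+1)/2 = 9 * 10 / 2 = 45
pi = 45 + 2 = 47

47


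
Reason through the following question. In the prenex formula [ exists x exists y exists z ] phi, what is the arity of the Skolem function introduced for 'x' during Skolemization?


Quantifier prefix: exists x exists y exists z
'x' is existentially quantified at position 1.
No universal quantifiers precede it.
Skolem function arity = 0 (a Skolem constant)

0


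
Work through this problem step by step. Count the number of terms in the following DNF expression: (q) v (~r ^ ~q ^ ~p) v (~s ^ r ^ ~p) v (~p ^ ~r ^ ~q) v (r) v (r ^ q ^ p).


A DNF formula is a disjunction of terms (conjunctions).
Terms are separated by v.
Counting the disjuncts: 6 terms.

6


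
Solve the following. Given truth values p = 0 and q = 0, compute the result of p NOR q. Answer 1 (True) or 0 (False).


p = 0, q = 0
Operation: p NOR q
Evaluate: 0 NOR 0 = 1

1


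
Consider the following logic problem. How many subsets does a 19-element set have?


The power set of a set with n elements has 2^n elements.
|P(S)| = 2^19 = 524288

524288


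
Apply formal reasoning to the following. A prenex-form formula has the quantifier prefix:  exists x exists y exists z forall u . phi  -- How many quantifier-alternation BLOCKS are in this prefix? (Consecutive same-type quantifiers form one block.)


Quantifier-type sequence: E E E A  (A=forall, E=exists)
Group into maximal same-type runs:
  Ex3 | Ax1
Number of blocks = 2

2


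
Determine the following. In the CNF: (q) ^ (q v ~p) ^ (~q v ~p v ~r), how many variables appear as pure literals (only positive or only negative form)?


Check each variable for pure literal status:
p: pure negative
q: mixed (not pure)
r: pure negative
Pure literal count = 2

2


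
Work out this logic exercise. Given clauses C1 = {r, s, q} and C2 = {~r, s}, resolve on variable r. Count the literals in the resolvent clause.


Remove r from C1 and ~r from C2.
C1 remainder: {s, q}
C2 remainder: {s}
Union (resolvent): {q, s}
Resolvent has 2 literal(s).

2


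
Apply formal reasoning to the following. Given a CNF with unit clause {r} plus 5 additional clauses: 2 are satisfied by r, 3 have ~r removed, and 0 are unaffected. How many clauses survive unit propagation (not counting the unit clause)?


Satisfied (removed): 2
Shortened (remain): 3
Unchanged (remain): 0
Remaining = 3 + 0 = 3

3


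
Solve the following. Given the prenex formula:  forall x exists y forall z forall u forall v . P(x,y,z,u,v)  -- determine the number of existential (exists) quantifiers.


Quantifier prefix: forall x exists y forall z forall u forall v
Mark each quantifier type:
  U E U U U
Universal count = 4, Existential count = 1
Asked for existential (exists) quantifiers: 1

1


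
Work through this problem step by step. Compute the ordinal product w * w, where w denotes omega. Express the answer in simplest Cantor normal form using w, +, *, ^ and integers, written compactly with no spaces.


Compute w * w.
Ordinal * is associative and left-distributive over +, but NOT commutative; for finite n>1, n*w = w but w*n stays w*n.
w * w = w^2 by definition.
Result = w^2

w^2


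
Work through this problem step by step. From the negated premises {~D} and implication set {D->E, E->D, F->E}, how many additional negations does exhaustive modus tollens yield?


Initial negated facts: {~D}
Apply modus tollens to closure:
  ~D and E->D  =>  ~E
  ~E and F->E  =>  ~F
Final negated: {~D, ~E, ~F}
New negations: {~E, ~F}
Count = 2

2


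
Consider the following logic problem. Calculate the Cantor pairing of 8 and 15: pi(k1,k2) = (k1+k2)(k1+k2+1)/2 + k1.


k1 + k2 = 23
(k1+k2)(k1+k2+1)/2 = 23 * 24 / 2 = 276
pi = 276 + 8 = 284

284


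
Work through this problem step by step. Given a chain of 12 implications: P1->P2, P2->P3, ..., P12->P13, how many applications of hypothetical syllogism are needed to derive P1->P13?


With 12 implications in a chain connecting 13 propositions:
P1->P2, P2->P3, ..., P12->P13
Steps needed = (number of implications) - 1 = 12 - 1 = 11

11


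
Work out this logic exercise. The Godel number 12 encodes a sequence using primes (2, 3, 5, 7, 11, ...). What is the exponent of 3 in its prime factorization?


Factorize 12 by dividing by 3 repeatedly.
Division steps: 3 divides 12 exactly 1 time(s).
Exponent of 3 = 1

1


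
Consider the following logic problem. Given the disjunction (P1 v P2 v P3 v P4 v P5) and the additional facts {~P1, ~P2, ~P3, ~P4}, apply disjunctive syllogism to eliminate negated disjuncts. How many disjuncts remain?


Original disjuncts (5): P1, P2, P3, P4, P5
Negated (eliminate): ~P1, ~P2, ~P3, ~P4
Remaining disjuncts: P5
Count = 5 - 4 = 1

1


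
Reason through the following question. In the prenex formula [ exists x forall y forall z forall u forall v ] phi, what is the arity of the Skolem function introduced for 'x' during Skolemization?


Quantifier prefix: exists x forall y forall z forall u forall v
'x' is existentially quantified at position 1.
No universal quantifiers precede it.
Skolem function arity = 0 (a Skolem constant)

0


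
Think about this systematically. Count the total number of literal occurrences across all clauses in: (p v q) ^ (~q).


Counting literals in each clause:
Clause 1: 2 literal(s)
Clause 2: 1 literal(s)
Total = 3

3


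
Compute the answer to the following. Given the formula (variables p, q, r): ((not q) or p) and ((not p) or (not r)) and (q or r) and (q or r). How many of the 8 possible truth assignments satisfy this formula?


Evaluate all 8 assignments for p, q, r:
p=0, q=0, r=0: 0
p=0, q=0, r=1: 1
p=0, q=1, r=0: 0
p=0, q=1, r=1: 0
p=1, q=0, r=0: 0
p=1, q=0, r=1: 0
p=1, q=1, r=0: 1
p=1, q=1, r=1: 0
Satisfying count = 2

2


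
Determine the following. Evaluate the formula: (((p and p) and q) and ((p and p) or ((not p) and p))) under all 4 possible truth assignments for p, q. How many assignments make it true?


Check all 4 assignments:
p=0, q=0: 0
p=0, q=1: 0
p=1, q=0: 0
p=1, q=1: 1
Count of True = 1

1


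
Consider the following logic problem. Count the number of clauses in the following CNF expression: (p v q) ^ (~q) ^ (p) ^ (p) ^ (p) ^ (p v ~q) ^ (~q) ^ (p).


A CNF formula is a conjunction of clauses.
Clauses are separated by ^.
Counting the conjuncts: 8 clauses.

8


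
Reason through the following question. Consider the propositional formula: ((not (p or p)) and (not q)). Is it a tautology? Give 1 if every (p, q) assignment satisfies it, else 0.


Check all 4 assignments:
p=0, q=0: 1
p=0, q=1: 0
p=1, q=0: 0
p=1, q=1: 0
Satisfying count = 1/4.
Tautology iff count = 4: no.

0


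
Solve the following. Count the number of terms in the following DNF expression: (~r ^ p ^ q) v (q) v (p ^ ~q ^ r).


A DNF formula is a disjunction of terms (conjunctions).
Terms are separated by v.
Counting the disjuncts: 3 terms.

3


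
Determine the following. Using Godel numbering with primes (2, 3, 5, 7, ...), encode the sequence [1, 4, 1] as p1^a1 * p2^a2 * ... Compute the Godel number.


Encode each element as an exponent of the corresponding prime:
  2^1 = 2
  3^4 = 81
  5^1 = 5
Product = 2 * 81 * 5 = 810

810


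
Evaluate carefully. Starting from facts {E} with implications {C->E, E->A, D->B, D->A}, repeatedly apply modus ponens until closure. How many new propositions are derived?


Initial facts: {E}
Apply modus ponens to closure:
  E and E->A  =>  A
Final known: {A, E}
New propositions: {A}
Count = 1

1


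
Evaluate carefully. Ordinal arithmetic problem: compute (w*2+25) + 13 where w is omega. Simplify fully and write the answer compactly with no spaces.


Compute (w*2+25) + 13.
Ordinal + is associative but NOT commutative; for finite n>0, n + w = w but w + n stays w+n.
By associativity: (w*2+25) + 13 = w*2 + (25+13) = w*2+38.
Result = w*2+38

w*2+38


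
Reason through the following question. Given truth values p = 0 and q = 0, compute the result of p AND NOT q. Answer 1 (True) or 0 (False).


p = 0, q = 0
Operation: p AND NOT q
Evaluate: 0 AND NOT 0 = 0

0


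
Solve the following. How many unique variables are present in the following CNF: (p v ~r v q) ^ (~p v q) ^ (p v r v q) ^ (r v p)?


Identify each variable that appears in the formula.
Variables found: p, q, r
Count = 3

3


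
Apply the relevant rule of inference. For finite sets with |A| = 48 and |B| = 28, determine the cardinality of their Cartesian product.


The Cartesian product A x B contains all ordered pairs (a, b).
|A x B| = |A| * |B| = 48 * 28 = 1344

1344


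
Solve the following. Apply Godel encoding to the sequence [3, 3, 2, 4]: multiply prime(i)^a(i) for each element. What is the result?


Encode each element as an exponent of the corresponding prime:
  2^3 = 8
  3^3 = 27
  5^2 = 25
  7^4 = 2401
Product = 8 * 27 * 25 * 2401 = 12965400

12965400


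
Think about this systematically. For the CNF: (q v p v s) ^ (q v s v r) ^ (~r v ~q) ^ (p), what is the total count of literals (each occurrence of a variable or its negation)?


Counting literals in each clause:
Clause 1: 3 literal(s)
Clause 2: 3 literal(s)
Clause 3: 2 literal(s)
Clause 4: 1 literal(s)
Total = 9

9


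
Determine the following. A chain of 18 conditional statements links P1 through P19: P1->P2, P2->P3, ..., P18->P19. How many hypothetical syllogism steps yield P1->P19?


With 18 implications in a chain connecting 19 propositions:
P1->P2, P2->P3, ..., P18->P19
Steps needed = (number of implications) - 1 = 18 - 1 = 17

17


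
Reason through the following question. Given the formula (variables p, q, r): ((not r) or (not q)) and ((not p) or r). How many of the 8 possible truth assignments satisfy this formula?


Evaluate all 8 assignments for p, q, r:
p=0, q=0, r=0: 1
p=0, q=0, r=1: 1
p=0, q=1, r=0: 1
p=0, q=1, r=1: 0
p=1, q=0, r=0: 0
p=1, q=0, r=1: 1
p=1, q=1, r=0: 0
p=1, q=1, r=1: 0
Satisfying count = 4

4


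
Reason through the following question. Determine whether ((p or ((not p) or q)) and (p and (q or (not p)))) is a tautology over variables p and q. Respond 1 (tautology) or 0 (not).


Check all 4 assignments:
p=0, q=0: 0
p=0, q=1: 0
p=1, q=0: 0
p=1, q=1: 1
Satisfying count = 1/4.
Tautology iff count = 4: no.

0


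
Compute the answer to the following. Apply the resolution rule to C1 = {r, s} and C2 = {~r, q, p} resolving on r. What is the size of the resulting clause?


Remove r from C1 and ~r from C2.
C1 remainder: {s}
C2 remainder: {q, p}
Union (resolvent): {p, q, s}
Resolvent has 3 literal(s).

3


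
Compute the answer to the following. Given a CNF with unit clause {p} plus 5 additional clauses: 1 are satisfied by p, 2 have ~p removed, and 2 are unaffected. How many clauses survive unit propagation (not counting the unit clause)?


Satisfied (removed): 1
Shortened (remain): 2
Unchanged (remain): 2
Remaining = 2 + 2 = 4

4


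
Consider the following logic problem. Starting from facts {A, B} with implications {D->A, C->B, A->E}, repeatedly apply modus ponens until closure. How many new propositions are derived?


Initial facts: {A, B}
Apply modus ponens to closure:
  A and A->E  =>  E
Final known: {A, B, E}
New propositions: {E}
Count = 1

1


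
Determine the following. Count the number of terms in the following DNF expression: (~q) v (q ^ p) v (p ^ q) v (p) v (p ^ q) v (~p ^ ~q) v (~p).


A DNF formula is a disjunction of terms (conjunctions).
Terms are separated by v.
Counting the disjuncts: 7 terms.

7


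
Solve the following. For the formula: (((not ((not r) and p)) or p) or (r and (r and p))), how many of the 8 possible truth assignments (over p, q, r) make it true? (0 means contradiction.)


Check all 8 assignments:
p=0, q=0, r=0: 1
p=0, q=0, r=1: 1
p=0, q=1, r=0: 1
p=0, q=1, r=1: 1
p=1, q=0, r=0: 1
p=1, q=0, r=1: 1
p=1, q=1, r=0: 1
p=1, q=1, r=1: 1
Count of True = 8

8


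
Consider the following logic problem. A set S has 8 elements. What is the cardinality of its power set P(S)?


The power set of a set with n elements has 2^n elements.
|P(S)| = 2^8 = 256

256


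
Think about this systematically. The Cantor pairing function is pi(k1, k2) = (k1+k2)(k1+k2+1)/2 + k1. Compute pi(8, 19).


k1 + k2 = 27
(k1+k2)(k1+k2+1)/2 = 27 * 28 / 2 = 378
pi = 378 + 8 = 386

386


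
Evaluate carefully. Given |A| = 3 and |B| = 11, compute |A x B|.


The Cartesian product A x B contains all ordered pairs (a, b).
|A x B| = |A| * |B| = 3 * 11 = 33

33


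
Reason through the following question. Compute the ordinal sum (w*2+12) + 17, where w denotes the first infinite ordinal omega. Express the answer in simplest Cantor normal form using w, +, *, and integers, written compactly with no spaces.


Compute (w*2+12) + 17.
Ordinal + is associative but NOT commutative; for finite n>0, n + w = w but w + n stays w+n.
By associativity: (w*2+12) + 17 = w*2 + (12+17) = w*2+29.
Result = w*2+29

w*2+29


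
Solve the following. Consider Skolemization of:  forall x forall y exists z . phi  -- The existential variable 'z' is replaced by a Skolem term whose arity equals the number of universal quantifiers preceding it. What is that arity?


Quantifier prefix: forall x forall y exists z
'z' is existentially quantified at position 3.
Universal variables preceding it: x, y
Skolem function arity = 2

2


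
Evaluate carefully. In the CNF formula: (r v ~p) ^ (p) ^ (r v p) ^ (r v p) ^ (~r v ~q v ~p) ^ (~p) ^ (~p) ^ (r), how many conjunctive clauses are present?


A CNF formula is a conjunction of clauses.
Clauses are separated by ^.
Counting the conjuncts: 8 clauses.

8


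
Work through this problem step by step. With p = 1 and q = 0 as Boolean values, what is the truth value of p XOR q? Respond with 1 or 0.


p = 1, q = 0
Operation: p XOR q
Evaluate: 1 XOR 0 = 1

1


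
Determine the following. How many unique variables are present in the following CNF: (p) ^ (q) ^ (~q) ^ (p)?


Identify each variable that appears in the formula.
Variables found: p, q
Count = 2

2


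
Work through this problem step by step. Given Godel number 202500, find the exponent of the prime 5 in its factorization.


Factorize 202500 by dividing by 5 repeatedly.
Division steps: 5 divides 202500 exactly 4 time(s).
Exponent of 5 = 4

4


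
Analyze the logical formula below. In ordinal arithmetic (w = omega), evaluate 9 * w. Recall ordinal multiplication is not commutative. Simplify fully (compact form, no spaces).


Compute 9 * w.
Ordinal * is associative and left-distributive over +, but NOT commutative; for finite n>1, n*w = w but w*n stays w*n.
For finite n>0, n * w = sup{n*k : k<w} = w. So 9 * w = w.
Result = w

w


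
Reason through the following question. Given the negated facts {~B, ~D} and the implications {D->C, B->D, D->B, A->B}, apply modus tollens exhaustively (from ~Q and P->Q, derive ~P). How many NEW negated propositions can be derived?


Initial negated facts: {~B, ~D}
Apply modus tollens to closure:
  ~B and A->B  =>  ~A
Final negated: {~A, ~B, ~D}
New negations: {~A}
Count = 1

1


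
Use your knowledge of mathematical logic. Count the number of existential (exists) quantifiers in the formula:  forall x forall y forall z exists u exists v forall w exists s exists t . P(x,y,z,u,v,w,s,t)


Quantifier prefix: forall x forall y forall z exists u exists v forall w exists s exists t
Mark each quantifier type:
  U U U E E U E E
Universal count = 4, Existential count = 4
Asked for existential (exists) quantifiers: 4

4


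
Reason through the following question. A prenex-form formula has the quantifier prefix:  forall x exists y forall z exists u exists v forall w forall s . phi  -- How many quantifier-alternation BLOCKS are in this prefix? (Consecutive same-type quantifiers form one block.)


Quantifier-type sequence: A E A E E A A  (A=forall, E=exists)
Group into maximal same-type runs:
  Ax1 | Ex1 | Ax1 | Ex2 | Ax2
Number of blocks = 5

5


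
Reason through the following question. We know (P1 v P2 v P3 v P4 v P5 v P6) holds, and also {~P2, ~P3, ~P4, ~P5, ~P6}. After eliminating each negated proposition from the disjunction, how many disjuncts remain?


Original disjuncts (6): P1, P2, P3, P4, P5, P6
Negated (eliminate): ~P2, ~P3, ~P4, ~P5, ~P6
Remaining disjuncts: P1
Count = 6 - 5 = 1

1


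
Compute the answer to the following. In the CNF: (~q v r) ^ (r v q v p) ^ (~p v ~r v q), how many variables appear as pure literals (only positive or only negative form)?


Check each variable for pure literal status:
p: mixed (not pure)
q: mixed (not pure)
r: mixed (not pure)
Pure literal count = 0

0


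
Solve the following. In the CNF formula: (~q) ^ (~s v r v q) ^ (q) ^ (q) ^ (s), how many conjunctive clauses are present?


A CNF formula is a conjunction of clauses.
Clauses are separated by ^.
Counting the conjuncts: 5 clauses.

5


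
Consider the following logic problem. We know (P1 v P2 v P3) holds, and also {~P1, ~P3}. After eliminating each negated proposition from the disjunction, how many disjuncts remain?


Original disjuncts (3): P1, P2, P3
Negated (eliminate): ~P1, ~P3
Remaining disjuncts: P2
Count = 3 - 2 = 1

1


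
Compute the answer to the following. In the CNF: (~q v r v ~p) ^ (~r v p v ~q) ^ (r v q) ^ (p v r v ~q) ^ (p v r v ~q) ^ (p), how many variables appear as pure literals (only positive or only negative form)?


Check each variable for pure literal status:
p: mixed (not pure)
q: mixed (not pure)
r: mixed (not pure)
Pure literal count = 0

0


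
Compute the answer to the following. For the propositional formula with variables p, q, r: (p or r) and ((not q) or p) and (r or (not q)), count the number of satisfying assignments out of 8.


Evaluate all 8 assignments for p, q, r:
p=0, q=0, r=0: 0
p=0, q=0, r=1: 1
p=0, q=1, r=0: 0
p=0, q=1, r=1: 0
p=1, q=0, r=0: 1
p=1, q=0, r=1: 1
p=1, q=1, r=0: 0
p=1, q=1, r=1: 1
Satisfying count = 4

4


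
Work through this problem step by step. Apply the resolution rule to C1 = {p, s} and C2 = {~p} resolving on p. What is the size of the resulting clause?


Remove p from C1 and ~p from C2.
C1 remainder: {s}
C2 remainder: {}
Union (resolvent): {s}
Resolvent has 1 literal(s).

1


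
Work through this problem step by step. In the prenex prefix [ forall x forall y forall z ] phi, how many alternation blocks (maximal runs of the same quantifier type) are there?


Quantifier-type sequence: A A A  (A=forall, E=exists)
Group into maximal same-type runs:
  Ax3
Number of blocks = 1

1


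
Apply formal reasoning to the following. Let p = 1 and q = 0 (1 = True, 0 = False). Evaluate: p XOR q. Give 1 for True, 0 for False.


p = 1, q = 0
Operation: p XOR q
Evaluate: 1 XOR 0 = 1

1


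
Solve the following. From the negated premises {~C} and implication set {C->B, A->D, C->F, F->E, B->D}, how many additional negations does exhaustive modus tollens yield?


Initial negated facts: {~C}
Apply modus tollens to closure:
  (no implication fires)
Final negated: {~C}
New negations: {(none)}
Count = 0

0


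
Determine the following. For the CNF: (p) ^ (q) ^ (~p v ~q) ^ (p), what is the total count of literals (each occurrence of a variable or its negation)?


Counting literals in each clause:
Clause 1: 1 literal(s)
Clause 2: 1 literal(s)
Clause 3: 2 literal(s)
Clause 4: 1 literal(s)
Total = 5

5


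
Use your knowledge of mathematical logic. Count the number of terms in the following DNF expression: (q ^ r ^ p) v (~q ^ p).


A DNF formula is a disjunction of terms (conjunctions).
Terms are separated by v.
Counting the disjuncts: 2 terms.

2


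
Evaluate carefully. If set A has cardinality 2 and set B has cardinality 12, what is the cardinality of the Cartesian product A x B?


The Cartesian product A x B contains all ordered pairs (a, b).
|A x B| = |A| * |B| = 2 * 12 = 24

24


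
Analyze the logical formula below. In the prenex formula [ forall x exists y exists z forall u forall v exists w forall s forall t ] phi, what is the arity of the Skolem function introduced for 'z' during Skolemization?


Quantifier prefix: forall x exists y exists z forall u forall v exists w forall s forall t
'z' is existentially quantified at position 3.
Universal variables preceding it: x
Skolem function arity = 1

1


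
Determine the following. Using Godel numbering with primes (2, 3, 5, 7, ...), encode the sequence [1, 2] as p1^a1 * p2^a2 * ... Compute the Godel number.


Encode each element as an exponent of the corresponding prime:
  2^1 = 2
  3^2 = 9
Product = 2 * 9 = 18

18


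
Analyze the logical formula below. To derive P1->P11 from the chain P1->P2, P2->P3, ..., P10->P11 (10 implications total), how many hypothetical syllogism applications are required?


With 10 implications in a chain connecting 11 propositions:
P1->P2, P2->P3, ..., P10->P11
Steps needed = (number of implications) - 1 = 10 - 1 = 9

9


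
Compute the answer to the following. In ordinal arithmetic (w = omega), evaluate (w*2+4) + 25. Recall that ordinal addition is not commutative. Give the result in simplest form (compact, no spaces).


Compute (w*2+4) + 25.
Ordinal + is associative but NOT commutative; for finite n>0, n + w = w but w + n stays w+n.
By associativity: (w*2+4) + 25 = w*2 + (4+25) = w*2+29.
Result = w*2+29

w*2+29


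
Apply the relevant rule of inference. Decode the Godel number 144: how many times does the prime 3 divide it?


Factorize 144 by dividing by 3 repeatedly.
Division steps: 3 divides 144 exactly 2 time(s).
Exponent of 3 = 2

2


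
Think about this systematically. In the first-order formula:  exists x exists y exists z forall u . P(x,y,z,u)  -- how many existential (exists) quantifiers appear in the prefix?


Quantifier prefix: exists x exists y exists z forall u
Mark each quantifier type:
  E E E U
Universal count = 1, Existential count = 3
Asked for existential (exists) quantifiers: 3

3


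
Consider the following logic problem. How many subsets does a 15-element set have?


The power set of a set with n elements has 2^n elements.
|P(S)| = 2^15 = 32768

32768


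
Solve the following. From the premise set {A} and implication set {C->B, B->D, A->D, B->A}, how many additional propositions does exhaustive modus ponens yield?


Initial facts: {A}
Apply modus ponens to closure:
  A and A->D  =>  D
Final known: {A, D}
New propositions: {D}
Count = 1

1


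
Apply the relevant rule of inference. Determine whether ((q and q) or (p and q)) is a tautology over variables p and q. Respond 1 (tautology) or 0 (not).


Check all 4 assignments:
p=0, q=0: 0
p=0, q=1: 1
p=1, q=0: 0
p=1, q=1: 1
Satisfying count = 2/4.
Tautology iff count = 4: no.

0


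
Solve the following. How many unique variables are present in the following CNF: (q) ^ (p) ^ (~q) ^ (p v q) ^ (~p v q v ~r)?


Identify each variable that appears in the formula.
Variables found: p, q, r
Count = 3

3


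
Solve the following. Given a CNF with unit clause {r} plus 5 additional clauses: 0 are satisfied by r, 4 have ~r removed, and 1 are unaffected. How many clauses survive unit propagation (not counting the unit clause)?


Satisfied (removed): 0
Shortened (remain): 4
Unchanged (remain): 1
Remaining = 4 + 1 = 5

5


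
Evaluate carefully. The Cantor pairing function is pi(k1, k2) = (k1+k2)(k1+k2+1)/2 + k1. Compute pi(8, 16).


k1 + k2 = 24
(k1+k2)(k1+k2+1)/2 = 24 * 25 / 2 = 300
pi = 300 + 8 = 308

308


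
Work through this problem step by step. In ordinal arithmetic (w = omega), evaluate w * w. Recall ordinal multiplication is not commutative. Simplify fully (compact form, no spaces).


Compute w * w.
Ordinal * is associative and left-distributive over +, but NOT commutative; for finite n>1, n*w = w but w*n stays w*n.
w * w = w^2 by definition.
Result = w^2

w^2


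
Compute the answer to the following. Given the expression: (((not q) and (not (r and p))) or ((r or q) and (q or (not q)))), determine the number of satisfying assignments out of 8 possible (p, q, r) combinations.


Check all 8 assignments:
p=0, q=0, r=0: 1
p=0, q=0, r=1: 1
p=0, q=1, r=0: 1
p=0, q=1, r=1: 1
p=1, q=0, r=0: 1
p=1, q=0, r=1: 1
p=1, q=1, r=0: 1
p=1, q=1, r=1: 1
Count of True = 8

8


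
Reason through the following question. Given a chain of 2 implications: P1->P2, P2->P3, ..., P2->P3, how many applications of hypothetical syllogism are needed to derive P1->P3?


With 2 implications in a chain connecting 3 propositions:
P1->P2, P2->P3, ..., P2->P3
Steps needed = (number of implications) - 1 = 2 - 1 = 1

1


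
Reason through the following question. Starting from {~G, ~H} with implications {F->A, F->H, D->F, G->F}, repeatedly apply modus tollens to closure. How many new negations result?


Initial negated facts: {~G, ~H}
Apply modus tollens to closure:
  ~H and F->H  =>  ~F
  ~F and D->F  =>  ~D
Final negated: {~D, ~F, ~G, ~H}
New negations: {~D, ~F}
Count = 2

2


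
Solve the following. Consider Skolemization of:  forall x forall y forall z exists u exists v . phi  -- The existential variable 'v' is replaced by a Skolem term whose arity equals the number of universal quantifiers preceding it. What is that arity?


Quantifier prefix: forall x forall y forall z exists u exists v
'v' is existentially quantified at position 5.
Universal variables preceding it: x, y, z
Skolem function arity = 3

3


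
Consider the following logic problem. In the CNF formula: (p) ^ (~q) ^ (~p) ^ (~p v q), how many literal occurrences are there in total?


Counting literals in each clause:
Clause 1: 1 literal(s)
Clause 2: 1 literal(s)
Clause 3: 1 literal(s)
Clause 4: 2 literal(s)
Total = 5

5


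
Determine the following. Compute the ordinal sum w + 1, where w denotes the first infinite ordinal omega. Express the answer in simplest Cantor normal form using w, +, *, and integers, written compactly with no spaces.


Compute w + 1.
Ordinal + is associative but NOT commutative; for finite n>0, n + w = w but w + n stays w+n.
w + 1 is already in normal form (a successor ordinal beyond w).
Result = w+1

w+1


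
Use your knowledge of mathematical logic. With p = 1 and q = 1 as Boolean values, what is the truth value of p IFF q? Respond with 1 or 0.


p = 1, q = 1
Operation: p IFF q
Evaluate: 1 IFF 1 = 1

1


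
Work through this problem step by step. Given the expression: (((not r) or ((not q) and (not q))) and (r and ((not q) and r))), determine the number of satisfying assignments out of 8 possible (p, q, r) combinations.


Check all 8 assignments:
p=0, q=0, r=0: 0
p=0, q=0, r=1: 1
p=0, q=1, r=0: 0
p=0, q=1, r=1: 0
p=1, q=0, r=0: 0
p=1, q=0, r=1: 1
p=1, q=1, r=0: 0
p=1, q=1, r=1: 0
Count of True = 2

2


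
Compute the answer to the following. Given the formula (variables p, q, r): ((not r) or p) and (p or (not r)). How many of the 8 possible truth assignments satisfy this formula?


Evaluate all 8 assignments for p, q, r:
p=0, q=0, r=0: 1
p=0, q=0, r=1: 0
p=0, q=1, r=0: 1
p=0, q=1, r=1: 0
p=1, q=0, r=0: 1
p=1, q=0, r=1: 1
p=1, q=1, r=0: 1
p=1, q=1, r=1: 1
Satisfying count = 6

6
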